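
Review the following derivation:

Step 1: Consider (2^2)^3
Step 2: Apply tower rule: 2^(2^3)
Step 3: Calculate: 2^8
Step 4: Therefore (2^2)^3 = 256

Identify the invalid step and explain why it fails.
Step 2: Apply tower rule: 2^(2^3)

Step 2 incorrectly states that (a^b)^c = a^(b^c). The correct rule is (a^b)^c = a^(b×c). The actual value is (2^2)^3 = 2^6 = 64, not 2^8 = 256.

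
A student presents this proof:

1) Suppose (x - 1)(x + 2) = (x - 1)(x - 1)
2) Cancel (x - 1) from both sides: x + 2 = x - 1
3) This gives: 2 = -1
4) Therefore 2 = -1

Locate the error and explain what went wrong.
Step 2: Cancel (x - 1) from both sides: x + 2 = x - 1

Step 2 cancels (x - 1) from both sides. This is only valid if (x - 1) ≠ 0, i.e., x ≠ 1. When x = 1, both sides equal zero regardless of the other factors. The correct approach requires considering x = 1 as a separate case.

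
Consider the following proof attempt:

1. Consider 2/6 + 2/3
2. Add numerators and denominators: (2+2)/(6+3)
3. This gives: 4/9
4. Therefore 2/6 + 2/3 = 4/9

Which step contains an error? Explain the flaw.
Step 2: Add numerators and denominators: (2+2)/(6+3)

Step 2 incorrectly adds fractions by separately adding numerators and denominators. This is wrong. The correct method requires a common denominator: 2/6 + 2/3 = (2×3 + 2×6)/(6×3) = 18/18 = 1. The method used gives 4/9, which is different.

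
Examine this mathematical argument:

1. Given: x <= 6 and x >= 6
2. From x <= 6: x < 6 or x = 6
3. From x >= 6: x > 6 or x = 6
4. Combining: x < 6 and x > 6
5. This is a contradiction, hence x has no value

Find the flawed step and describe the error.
Step 4: Combining: x < 6 and x > 6

Step 4 incorrectly combines the conditions. From x <= 6 and x >= 6, the intersection is x = 6. The error treats the 'or' cases as 'and' requirements. The correct conclusion is that x = 6 is the unique solution, not that no solution exists.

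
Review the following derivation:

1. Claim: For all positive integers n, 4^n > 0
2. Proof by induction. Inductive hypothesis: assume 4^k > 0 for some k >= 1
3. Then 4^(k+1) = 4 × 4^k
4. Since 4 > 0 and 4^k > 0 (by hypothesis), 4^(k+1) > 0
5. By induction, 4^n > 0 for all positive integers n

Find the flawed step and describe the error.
Step 5: By induction, 4^n > 0 for all positive integers n

Step 5 concludes the proof by induction, but no base case was ever established. A valid induction proof requires: (1) a base case proving 4^1 > 0, and (2) an inductive step showing IF 4^k > 0 THEN 4^(k+1) > 0. Steps 2-4 correctly establish the inductive step, but without the base case the conclusion in step 5 does not follow.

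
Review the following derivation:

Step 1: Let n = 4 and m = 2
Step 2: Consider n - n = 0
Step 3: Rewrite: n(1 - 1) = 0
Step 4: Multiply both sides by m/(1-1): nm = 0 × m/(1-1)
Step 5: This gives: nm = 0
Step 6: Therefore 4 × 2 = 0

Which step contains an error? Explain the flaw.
Step 4: Multiply both sides by m/(1-1): nm = 0 × m/(1-1)

Step 4 multiplies both sides by m/(1-1). However, 1-1 = 0, so this is multiplication by m/0, which is undefined. We cannot multiply by an undefined expression.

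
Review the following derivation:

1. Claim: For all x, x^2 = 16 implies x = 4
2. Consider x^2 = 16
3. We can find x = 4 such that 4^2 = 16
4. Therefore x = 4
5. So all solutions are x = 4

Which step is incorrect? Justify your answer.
Step 4: Therefore x = 4

Step 4 incorrectly concludes that x = 4 is the only solution. The proof shows that x = 4 is A solution (existence), but does not show it is the ONLY solution (uniqueness). In fact, x = -4 is also a solution since (-4)^2 = 16. Finding one solution doesn't prove there are no others.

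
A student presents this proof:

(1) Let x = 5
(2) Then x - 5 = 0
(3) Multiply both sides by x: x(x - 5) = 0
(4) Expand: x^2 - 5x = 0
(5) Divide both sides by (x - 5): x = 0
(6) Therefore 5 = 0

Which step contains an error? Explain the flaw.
Step 5: Divide both sides by (x - 5): x = 0

Step 5 divides both sides by (x - 5). However, since x = 5, we have (x - 5) = 0. Division by zero is undefined, making this step invalid.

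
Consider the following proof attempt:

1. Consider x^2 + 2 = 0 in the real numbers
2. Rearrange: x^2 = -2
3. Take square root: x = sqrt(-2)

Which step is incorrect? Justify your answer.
Step 3: Take square root: x = sqrt(-2)

Step 3 takes the square root of -2, which is negative. In the real number system, the square root of a negative number is undefined. The equation x^2 + 2 = 0 has no real solutions. Square roots of negative numbers only exist in the complex numbers.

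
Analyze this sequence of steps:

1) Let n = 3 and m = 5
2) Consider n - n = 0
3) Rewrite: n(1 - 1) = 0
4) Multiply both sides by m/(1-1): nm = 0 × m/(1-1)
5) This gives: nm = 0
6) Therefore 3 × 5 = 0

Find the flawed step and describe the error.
Step 4: Multiply both sides by m/(1-1): nm = 0 × m/(1-1)

Step 4 multiplies both sides by m/(1-1). However, 1-1 = 0, so this is multiplication by m/0, which is undefined. We cannot multiply by an undefined expression.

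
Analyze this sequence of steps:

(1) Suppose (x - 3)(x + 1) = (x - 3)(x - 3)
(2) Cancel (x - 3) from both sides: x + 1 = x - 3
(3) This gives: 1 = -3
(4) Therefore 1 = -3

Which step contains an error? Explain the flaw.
Step 2: Cancel (x - 3) from both sides: x + 1 = x - 3

Step 2 cancels (x - 3) from both sides. This is only valid if (x - 3) ≠ 0, i.e., x ≠ 3. When x = 3, both sides equal zero regardless of the other factors. The correct approach requires considering x = 3 as a separate case.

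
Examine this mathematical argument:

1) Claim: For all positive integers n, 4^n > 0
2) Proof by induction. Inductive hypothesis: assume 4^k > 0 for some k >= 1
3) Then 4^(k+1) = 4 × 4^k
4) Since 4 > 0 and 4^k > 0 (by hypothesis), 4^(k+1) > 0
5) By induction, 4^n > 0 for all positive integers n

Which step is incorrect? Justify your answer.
Step 5: By induction, 4^n > 0 for all positive integers n

Step 5 concludes the proof by induction, but no base case was ever established. A valid induction proof requires: (1) a base case proving 4^1 > 0, and (2) an inductive step showing IF 4^k > 0 THEN 4^(k+1) > 0. Steps 2-4 correctly establish the inductive step, but without the base case the conclusion in step 5 does not follow.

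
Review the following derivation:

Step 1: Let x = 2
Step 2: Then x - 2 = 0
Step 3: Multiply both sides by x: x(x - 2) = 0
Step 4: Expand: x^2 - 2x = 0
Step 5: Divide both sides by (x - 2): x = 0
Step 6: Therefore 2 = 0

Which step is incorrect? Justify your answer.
Step 5: Divide both sides by (x - 2): x = 0

Step 5 divides both sides by (x - 2). However, since x = 2, we have (x - 2) = 0. Division by zero is undefined, making this step invalid.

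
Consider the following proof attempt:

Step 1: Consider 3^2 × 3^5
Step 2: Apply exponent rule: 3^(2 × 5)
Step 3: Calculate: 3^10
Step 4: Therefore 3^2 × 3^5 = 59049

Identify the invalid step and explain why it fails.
Step 2: Apply exponent rule: 3^(2 × 5)

Step 2 incorrectly states that a^b × a^c = a^(b×c). The correct rule is a^b × a^c = a^(b+c). The actual value is 3^2 × 3^5 = 3^7 = 2187, not 3^10 = 59049.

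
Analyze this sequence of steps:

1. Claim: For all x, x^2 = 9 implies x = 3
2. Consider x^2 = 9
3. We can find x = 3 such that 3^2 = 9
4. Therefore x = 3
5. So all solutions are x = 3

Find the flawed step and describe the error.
Step 4: Therefore x = 3

Step 4 incorrectly concludes that x = 3 is the only solution. The proof shows that x = 3 is A solution (existence), but does not show it is the ONLY solution (uniqueness). In fact, x = -3 is also a solution since (-3)^2 = 9. Finding one solution doesn't prove there are no others.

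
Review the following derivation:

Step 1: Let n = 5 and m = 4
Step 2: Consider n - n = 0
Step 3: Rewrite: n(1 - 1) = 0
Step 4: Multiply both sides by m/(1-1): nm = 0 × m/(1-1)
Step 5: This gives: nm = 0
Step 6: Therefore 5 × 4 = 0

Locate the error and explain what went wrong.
Step 4: Multiply both sides by m/(1-1): nm = 0 × m/(1-1)

Step 4 multiplies both sides by m/(1-1). However, 1-1 = 0, so this is multiplication by m/0, which is undefined. We cannot multiply by an undefined expression.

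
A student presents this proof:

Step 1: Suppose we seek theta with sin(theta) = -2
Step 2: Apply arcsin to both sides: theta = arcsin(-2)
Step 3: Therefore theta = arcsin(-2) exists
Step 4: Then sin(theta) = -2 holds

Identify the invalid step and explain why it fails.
Step 2: Apply arcsin to both sides: theta = arcsin(-2)

Step 2 applies arcsin to -2. However, arcsin(x) is only defined for x in [-1, 1] because sin(theta) can only produce values in that range. Since |-2| > 1, arcsin(-2) is undefined. There is no angle whose sine equals -2.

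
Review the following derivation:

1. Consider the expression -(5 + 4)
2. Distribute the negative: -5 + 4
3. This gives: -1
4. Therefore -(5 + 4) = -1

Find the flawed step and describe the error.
Step 2: Distribute the negative: -5 + 4

Step 2 incorrectly distributes the negative sign. The correct distribution is -(5 + 4) = -5 - 4 = -9. The negative must be applied to both terms, not just the first. The error treats -(5 + 4) as -5 + 4, which equals -1 instead of -9.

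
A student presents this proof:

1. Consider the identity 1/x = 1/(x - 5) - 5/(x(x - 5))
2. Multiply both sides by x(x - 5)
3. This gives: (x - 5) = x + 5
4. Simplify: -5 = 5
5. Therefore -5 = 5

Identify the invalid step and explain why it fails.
Step 3: This gives: (x - 5) = x + 5

Step 3 makes a sign error when clearing denominators. Multiplying -5/(x(x - 5)) by x(x - 5) gives -5, not +5. The correct result is (x - 5) = x - 5, which is trivially true, not (x - 5) = x + 5. (Step 1 is a valid identity: 1/(x - 5) - 5/(x(x - 5)) = (x - 5)/(x(x - 5)) = 1/x.)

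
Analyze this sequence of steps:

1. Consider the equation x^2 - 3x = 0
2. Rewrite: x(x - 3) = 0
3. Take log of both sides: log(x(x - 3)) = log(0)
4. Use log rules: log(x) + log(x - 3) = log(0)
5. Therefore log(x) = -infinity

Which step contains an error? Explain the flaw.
Step 3: Take log of both sides: log(x(x - 3)) = log(0)

Step 3 takes the logarithm of both sides, resulting in log(0) on the right side. The logarithm is only defined for positive numbers; log(0) is undefined (approaches negative infinity). This operation is invalid.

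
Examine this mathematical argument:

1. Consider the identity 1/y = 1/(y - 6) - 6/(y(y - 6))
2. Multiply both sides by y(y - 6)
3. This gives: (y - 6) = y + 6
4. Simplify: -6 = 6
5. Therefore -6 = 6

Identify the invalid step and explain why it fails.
Step 3: This gives: (y - 6) = y + 6

Step 3 makes a sign error when clearing denominators. Multiplying -6/(y(y - 6)) by y(y - 6) gives -6, not +6. The correct result is (y - 6) = y - 6, which is trivially true, not (y - 6) = y + 6. (Step 1 is a valid identity: 1/(y - 6) - 6/(y(y - 6)) = (y - 6)/(y(y - 6)) = 1/y.)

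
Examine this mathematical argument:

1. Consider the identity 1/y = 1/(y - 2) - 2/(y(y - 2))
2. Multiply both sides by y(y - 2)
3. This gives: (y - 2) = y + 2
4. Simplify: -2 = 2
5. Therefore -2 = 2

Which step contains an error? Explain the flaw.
Step 3: This gives: (y - 2) = y + 2

Step 3 makes a sign error when clearing denominators. Multiplying -2/(y(y - 2)) by y(y - 2) gives -2, not +2. The correct result is (y - 2) = y - 2, which is trivially true, not (y - 2) = y + 2. (Step 1 is a valid identity: 1/(y - 2) - 2/(y(y - 2)) = (y - 2)/(y(y - 2)) = 1/y.)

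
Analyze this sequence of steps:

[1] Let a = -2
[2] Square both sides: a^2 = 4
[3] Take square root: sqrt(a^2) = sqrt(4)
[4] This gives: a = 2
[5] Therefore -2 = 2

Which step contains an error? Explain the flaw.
Step 4: This gives: a = 2

Step 4 incorrectly states that sqrt(a^2) = a. The correct identity is sqrt(a^2) = |a|. Since a = -2 < 0, we have sqrt(a^2) = |-2| = 2, not a = -2.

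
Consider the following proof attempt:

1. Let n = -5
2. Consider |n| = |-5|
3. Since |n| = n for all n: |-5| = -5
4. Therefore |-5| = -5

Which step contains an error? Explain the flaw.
Step 3: Since |n| = n for all n: |-5| = -5

Step 3 incorrectly states that |n| = n for all n. The correct definition is |n| = n when n >= 0, and |n| = -n when n < 0. Since -5 < 0, we have |-5| = -(-5) = 5, not -5.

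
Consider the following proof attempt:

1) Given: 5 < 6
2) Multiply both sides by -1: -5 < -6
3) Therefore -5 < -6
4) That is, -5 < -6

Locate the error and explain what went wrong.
Step 2: Multiply both sides by -1: -5 < -6

Step 2 multiplies both sides by -1 but fails to reverse the inequality sign. When multiplying (or dividing) an inequality by a negative number, the direction must be reversed. Since 5 < 6, we should get -5 > -6, i.e., -5 > -6.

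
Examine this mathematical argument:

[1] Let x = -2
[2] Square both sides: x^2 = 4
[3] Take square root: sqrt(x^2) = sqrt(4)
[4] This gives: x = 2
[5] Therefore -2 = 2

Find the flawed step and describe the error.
Step 4: This gives: x = 2

Step 4 incorrectly states that sqrt(x^2) = x. The correct identity is sqrt(x^2) = |x|. Since x = -2 < 0, we have sqrt(x^2) = |-2| = 2, not x = -2.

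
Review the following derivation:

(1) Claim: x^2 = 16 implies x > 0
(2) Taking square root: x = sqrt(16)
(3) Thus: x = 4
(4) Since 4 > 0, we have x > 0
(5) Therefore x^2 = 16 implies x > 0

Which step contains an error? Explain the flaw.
Step 2: Taking square root: x = sqrt(16)

Step 2 takes the square root and assumes the positive root only. The equation x^2 = 16 actually has two solutions: x = 4 and x = -4. The proof silently assumes x > 0 without justification, then uses this assumption to conclude x > 0, which is circular. The counterexample x = -4 shows the claim is false.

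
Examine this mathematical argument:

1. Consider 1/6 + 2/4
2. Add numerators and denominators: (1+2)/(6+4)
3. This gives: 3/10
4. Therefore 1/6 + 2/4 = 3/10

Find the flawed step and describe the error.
Step 2: Add numerators and denominators: (1+2)/(6+4)

Step 2 incorrectly adds fractions by separately adding numerators and denominators. This is wrong. The correct method requires a common denominator: 1/6 + 2/4 = (1×4 + 2×6)/(6×4) = 16/24 = 2/3. The method used gives 3/10, which is different.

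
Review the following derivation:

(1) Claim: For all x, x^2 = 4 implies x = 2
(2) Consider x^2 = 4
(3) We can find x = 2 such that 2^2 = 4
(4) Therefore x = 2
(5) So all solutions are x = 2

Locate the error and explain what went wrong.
Step 4: Therefore x = 2

Step 4 incorrectly concludes that x = 2 is the only solution. The proof shows that x = 2 is A solution (existence), but does not show it is the ONLY solution (uniqueness). In fact, x = -2 is also a solution since (-2)^2 = 4. Finding one solution doesn't prove there are no others.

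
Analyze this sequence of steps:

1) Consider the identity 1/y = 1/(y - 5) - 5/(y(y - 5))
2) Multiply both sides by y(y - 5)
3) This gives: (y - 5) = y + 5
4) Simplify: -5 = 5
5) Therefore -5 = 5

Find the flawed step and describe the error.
Step 3: This gives: (y - 5) = y + 5

Step 3 makes a sign error when clearing denominators. Multiplying -5/(y(y - 5)) by y(y - 5) gives -5, not +5. The correct result is (y - 5) = y - 5, which is trivially true, not (y - 5) = y + 5. (Step 1 is a valid identity: 1/(y - 5) - 5/(y(y - 5)) = (y - 5)/(y(y - 5)) = 1/y.)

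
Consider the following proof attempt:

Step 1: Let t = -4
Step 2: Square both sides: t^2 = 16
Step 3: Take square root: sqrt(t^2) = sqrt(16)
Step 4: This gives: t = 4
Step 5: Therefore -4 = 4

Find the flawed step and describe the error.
Step 4: This gives: t = 4

Step 4 incorrectly states that sqrt(t^2) = t. The correct identity is sqrt(t^2) = |t|. Since t = -4 < 0, we have sqrt(t^2) = |-4| = 4, not t = -4.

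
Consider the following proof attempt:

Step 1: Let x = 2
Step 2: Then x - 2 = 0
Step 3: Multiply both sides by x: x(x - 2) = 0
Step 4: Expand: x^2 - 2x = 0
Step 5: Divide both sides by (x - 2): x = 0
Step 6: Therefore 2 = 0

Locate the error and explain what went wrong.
Step 5: Divide both sides by (x - 2): x = 0

Step 5 divides both sides by (x - 2). However, since x = 2, we have (x - 2) = 0. Division by zero is undefined, making this step invalid.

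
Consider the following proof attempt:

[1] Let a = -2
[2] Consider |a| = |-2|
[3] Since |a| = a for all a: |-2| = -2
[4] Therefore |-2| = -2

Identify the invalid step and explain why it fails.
Step 3: Since |a| = a for all a: |-2| = -2

Step 3 incorrectly states that |a| = a for all a. The correct definition is |a| = a when a >= 0, and |a| = -a when a < 0. Since -2 < 0, we have |-2| = -(-2) = 2, not -2.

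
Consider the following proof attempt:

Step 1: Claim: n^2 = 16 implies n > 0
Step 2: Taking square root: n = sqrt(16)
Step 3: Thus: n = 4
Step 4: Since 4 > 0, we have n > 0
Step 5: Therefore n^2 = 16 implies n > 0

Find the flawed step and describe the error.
Step 2: Taking square root: n = sqrt(16)

Step 2 takes the square root and assumes the positive root only. The equation n^2 = 16 actually has two solutions: n = 4 and n = -4. The proof silently assumes n > 0 without justification, then uses this assumption to conclude n > 0, which is circular. The counterexample n = -4 shows the claim is false.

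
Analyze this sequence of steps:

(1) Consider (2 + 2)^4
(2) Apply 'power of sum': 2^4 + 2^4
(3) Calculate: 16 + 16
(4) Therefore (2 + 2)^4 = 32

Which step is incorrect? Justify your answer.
Step 2: Apply 'power of sum': 2^4 + 2^4

Step 2 incorrectly applies a non-existent rule '(a+b)^n = a^n + b^n'. This is false in general. The correct expansion uses the binomial theorem. The actual value is (2 + 2)^4 = 4^4 = 256, not 32.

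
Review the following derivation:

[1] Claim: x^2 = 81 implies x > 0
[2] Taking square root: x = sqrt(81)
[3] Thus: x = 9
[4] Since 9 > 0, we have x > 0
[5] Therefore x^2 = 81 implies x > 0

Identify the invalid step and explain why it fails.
Step 2: Taking square root: x = sqrt(81)

Step 2 takes the square root and assumes the positive root only. The equation x^2 = 81 actually has two solutions: x = 9 and x = -9. The proof silently assumes x > 0 without justification, then uses this assumption to conclude x > 0, which is circular. The counterexample x = -9 shows the claim is false.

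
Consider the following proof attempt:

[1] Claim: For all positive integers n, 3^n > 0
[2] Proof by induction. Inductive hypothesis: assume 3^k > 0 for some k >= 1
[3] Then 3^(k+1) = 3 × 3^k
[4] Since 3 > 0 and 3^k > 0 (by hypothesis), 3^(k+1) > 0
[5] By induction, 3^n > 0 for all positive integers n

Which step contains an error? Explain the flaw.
Step 5: By induction, 3^n > 0 for all positive integers n

Step 5 concludes the proof by induction, but no base case was ever established. A valid induction proof requires: (1) a base case proving 3^1 > 0, and (2) an inductive step showing IF 3^k > 0 THEN 3^(k+1) > 0. Steps 2-4 correctly establish the inductive step, but without the base case the conclusion in step 5 does not follow.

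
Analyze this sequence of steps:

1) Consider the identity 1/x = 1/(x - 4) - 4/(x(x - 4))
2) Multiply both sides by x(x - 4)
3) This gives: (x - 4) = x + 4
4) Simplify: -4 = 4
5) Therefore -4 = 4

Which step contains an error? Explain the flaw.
Step 3: This gives: (x - 4) = x + 4

Step 3 makes a sign error when clearing denominators. Multiplying -4/(x(x - 4)) by x(x - 4) gives -4, not +4. The correct result is (x - 4) = x - 4, which is trivially true, not (x - 4) = x + 4. (Step 1 is a valid identity: 1/(x - 4) - 4/(x(x - 4)) = (x - 4)/(x(x - 4)) = 1/x.)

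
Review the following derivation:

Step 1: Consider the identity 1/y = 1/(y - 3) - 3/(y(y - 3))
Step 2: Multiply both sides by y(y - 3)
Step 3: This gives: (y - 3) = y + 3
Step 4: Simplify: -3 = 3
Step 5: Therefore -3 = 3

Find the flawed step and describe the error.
Step 3: This gives: (y - 3) = y + 3

Step 3 makes a sign error when clearing denominators. Multiplying -3/(y(y - 3)) by y(y - 3) gives -3, not +3. The correct result is (y - 3) = y - 3, which is trivially true, not (y - 3) = y + 3. (Step 1 is a valid identity: 1/(y - 3) - 3/(y(y - 3)) = (y - 3)/(y(y - 3)) = 1/y.)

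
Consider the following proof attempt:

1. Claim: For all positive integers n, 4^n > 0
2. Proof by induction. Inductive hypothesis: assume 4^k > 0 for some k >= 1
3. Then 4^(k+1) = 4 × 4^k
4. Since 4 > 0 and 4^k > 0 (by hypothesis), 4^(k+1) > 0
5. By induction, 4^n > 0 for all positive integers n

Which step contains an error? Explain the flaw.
Step 5: By induction, 4^n > 0 for all positive integers n

Step 5 concludes the proof by induction, but no base case was ever established. A valid induction proof requires: (1) a base case proving 4^1 > 0, and (2) an inductive step showing IF 4^k > 0 THEN 4^(k+1) > 0. Steps 2-4 correctly establish the inductive step, but without the base case the conclusion in step 5 does not follow.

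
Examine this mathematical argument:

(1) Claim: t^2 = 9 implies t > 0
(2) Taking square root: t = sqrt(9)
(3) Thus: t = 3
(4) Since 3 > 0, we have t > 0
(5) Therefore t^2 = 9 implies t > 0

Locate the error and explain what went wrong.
Step 2: Taking square root: t = sqrt(9)

Step 2 takes the square root and assumes the positive root only. The equation t^2 = 9 actually has two solutions: t = 3 and t = -3. The proof silently assumes t > 0 without justification, then uses this assumption to conclude t > 0, which is circular. The counterexample t = -3 shows the claim is false.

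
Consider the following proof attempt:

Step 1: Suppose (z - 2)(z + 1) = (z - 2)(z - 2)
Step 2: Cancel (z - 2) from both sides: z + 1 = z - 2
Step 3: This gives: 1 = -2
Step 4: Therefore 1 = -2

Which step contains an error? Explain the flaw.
Step 2: Cancel (z - 2) from both sides: z + 1 = z - 2

Step 2 cancels (z - 2) from both sides. This is only valid if (z - 2) ≠ 0, i.e., z ≠ 2. When z = 2, both sides equal zero regardless of the other factors. The correct approach requires considering z = 2 as a separate case.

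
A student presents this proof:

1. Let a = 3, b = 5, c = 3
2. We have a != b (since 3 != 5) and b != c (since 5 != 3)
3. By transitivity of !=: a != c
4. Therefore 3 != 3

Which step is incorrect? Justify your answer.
Step 3: By transitivity of !=: a != c

Step 3 incorrectly applies transitivity to the '!=' relation. Transitivity states: if a R b and b R c, then a R c. However, '!=' is not transitive. Counterexample: 3 != 5 and 5 != 3, but 3 = 3 (both equal 3). Transitivity holds for relations like <, <=, =, but not for !=.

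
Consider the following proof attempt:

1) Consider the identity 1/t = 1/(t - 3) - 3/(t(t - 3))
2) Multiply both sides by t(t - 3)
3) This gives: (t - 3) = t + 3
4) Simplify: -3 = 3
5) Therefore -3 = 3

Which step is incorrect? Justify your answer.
Step 3: This gives: (t - 3) = t + 3

Step 3 makes a sign error when clearing denominators. Multiplying -3/(t(t - 3)) by t(t - 3) gives -3, not +3. The correct result is (t - 3) = t - 3, which is trivially true, not (t - 3) = t + 3. (Step 1 is a valid identity: 1/(t - 3) - 3/(t(t - 3)) = (t - 3)/(t(t - 3)) = 1/t.)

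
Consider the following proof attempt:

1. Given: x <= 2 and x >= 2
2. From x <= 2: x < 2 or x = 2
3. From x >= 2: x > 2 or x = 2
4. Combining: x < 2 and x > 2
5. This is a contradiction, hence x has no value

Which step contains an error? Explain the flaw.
Step 4: Combining: x < 2 and x > 2

Step 4 incorrectly combines the conditions. From x <= 2 and x >= 2, the intersection is x = 2. The error treats the 'or' cases as 'and' requirements. The correct conclusion is that x = 2 is the unique solution, not that no solution exists.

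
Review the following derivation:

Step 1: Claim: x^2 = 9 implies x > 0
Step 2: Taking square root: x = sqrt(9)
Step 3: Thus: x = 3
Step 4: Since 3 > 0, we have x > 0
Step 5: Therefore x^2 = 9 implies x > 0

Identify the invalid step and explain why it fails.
Step 2: Taking square root: x = sqrt(9)

Step 2 takes the square root and assumes the positive root only. The equation x^2 = 9 actually has two solutions: x = 3 and x = -3. The proof silently assumes x > 0 without justification, then uses this assumption to conclude x > 0, which is circular. The counterexample x = -3 shows the claim is false.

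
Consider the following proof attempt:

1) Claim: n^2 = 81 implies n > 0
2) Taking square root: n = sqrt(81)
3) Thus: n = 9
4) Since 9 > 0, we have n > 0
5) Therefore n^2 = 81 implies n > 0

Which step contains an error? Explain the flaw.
Step 2: Taking square root: n = sqrt(81)

Step 2 takes the square root and assumes the positive root only. The equation n^2 = 81 actually has two solutions: n = 9 and n = -9. The proof silently assumes n > 0 without justification, then uses this assumption to conclude n > 0, which is circular. The counterexample n = -9 shows the claim is false.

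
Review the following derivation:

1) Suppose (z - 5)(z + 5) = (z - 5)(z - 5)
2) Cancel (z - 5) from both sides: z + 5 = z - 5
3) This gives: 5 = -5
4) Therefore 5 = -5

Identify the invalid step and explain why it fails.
Step 2: Cancel (z - 5) from both sides: z + 5 = z - 5

Step 2 cancels (z - 5) from both sides. This is only valid if (z - 5) ≠ 0, i.e., z ≠ 5. When z = 5, both sides equal zero regardless of the other factors. The correct approach requires considering z = 5 as a separate case.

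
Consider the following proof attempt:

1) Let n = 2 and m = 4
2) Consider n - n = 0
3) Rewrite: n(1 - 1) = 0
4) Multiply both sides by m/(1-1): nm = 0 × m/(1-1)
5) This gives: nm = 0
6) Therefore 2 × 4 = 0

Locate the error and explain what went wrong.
Step 4: Multiply both sides by m/(1-1): nm = 0 × m/(1-1)

Step 4 multiplies both sides by m/(1-1). However, 1-1 = 0, so this is multiplication by m/0, which is undefined. We cannot multiply by an undefined expression.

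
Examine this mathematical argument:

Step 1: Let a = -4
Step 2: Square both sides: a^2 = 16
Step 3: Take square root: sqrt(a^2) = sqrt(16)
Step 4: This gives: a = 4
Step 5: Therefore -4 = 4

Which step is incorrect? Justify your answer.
Step 4: This gives: a = 4

Step 4 incorrectly states that sqrt(a^2) = a. The correct identity is sqrt(a^2) = |a|. Since a = -4 < 0, we have sqrt(a^2) = |-4| = 4, not a = -4.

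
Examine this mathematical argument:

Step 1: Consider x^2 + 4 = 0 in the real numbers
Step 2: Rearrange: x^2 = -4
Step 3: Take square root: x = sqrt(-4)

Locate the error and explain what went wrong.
Step 3: Take square root: x = sqrt(-4)

Step 3 takes the square root of -4, which is negative. In the real number system, the square root of a negative number is undefined. The equation x^2 + 4 = 0 has no real solutions. Square roots of negative numbers only exist in the complex numbers.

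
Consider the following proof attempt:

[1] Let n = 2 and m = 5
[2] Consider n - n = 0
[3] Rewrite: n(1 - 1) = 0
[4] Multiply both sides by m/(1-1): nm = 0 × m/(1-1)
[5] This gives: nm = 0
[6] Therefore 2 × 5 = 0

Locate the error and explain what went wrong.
Step 4: Multiply both sides by m/(1-1): nm = 0 × m/(1-1)

Step 4 multiplies both sides by m/(1-1). However, 1-1 = 0, so this is multiplication by m/0, which is undefined. We cannot multiply by an undefined expression.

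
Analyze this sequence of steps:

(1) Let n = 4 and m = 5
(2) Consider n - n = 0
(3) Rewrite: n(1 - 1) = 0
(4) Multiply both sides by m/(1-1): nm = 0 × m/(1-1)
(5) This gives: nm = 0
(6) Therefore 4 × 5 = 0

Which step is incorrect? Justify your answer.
Step 4: Multiply both sides by m/(1-1): nm = 0 × m/(1-1)

Step 4 multiplies both sides by m/(1-1). However, 1-1 = 0, so this is multiplication by m/0, which is undefined. We cannot multiply by an undefined expression.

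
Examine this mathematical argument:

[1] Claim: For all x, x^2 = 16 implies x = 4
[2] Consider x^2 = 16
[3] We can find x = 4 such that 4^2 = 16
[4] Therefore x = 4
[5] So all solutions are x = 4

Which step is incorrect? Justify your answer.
Step 4: Therefore x = 4

Step 4 incorrectly concludes that x = 4 is the only solution. The proof shows that x = 4 is A solution (existence), but does not show it is the ONLY solution (uniqueness). In fact, x = -4 is also a solution since (-4)^2 = 16. Finding one solution doesn't prove there are no others.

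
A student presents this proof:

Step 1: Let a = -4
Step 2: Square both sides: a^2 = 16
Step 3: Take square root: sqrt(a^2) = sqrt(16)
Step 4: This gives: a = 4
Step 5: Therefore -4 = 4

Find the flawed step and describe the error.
Step 4: This gives: a = 4

Step 4 incorrectly states that sqrt(a^2) = a. The correct identity is sqrt(a^2) = |a|. Since a = -4 < 0, we have sqrt(a^2) = |-4| = 4, not a = -4.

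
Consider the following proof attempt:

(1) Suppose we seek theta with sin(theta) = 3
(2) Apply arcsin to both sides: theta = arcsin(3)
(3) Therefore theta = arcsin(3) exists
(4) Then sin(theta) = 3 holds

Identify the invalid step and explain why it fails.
Step 2: Apply arcsin to both sides: theta = arcsin(3)

Step 2 applies arcsin to 3. However, arcsin(x) is only defined for x in [-1, 1] because sin(theta) can only produce values in that range. Since |3| > 1, arcsin(3) is undefined. There is no angle whose sine equals 3.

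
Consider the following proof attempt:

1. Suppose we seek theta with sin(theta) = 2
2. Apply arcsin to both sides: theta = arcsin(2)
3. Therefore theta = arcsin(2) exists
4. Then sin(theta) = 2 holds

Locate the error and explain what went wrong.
Step 2: Apply arcsin to both sides: theta = arcsin(2)

Step 2 applies arcsin to 2. However, arcsin(x) is only defined for x in [-1, 1] because sin(theta) can only produce values in that range. Since |2| > 1, arcsin(2) is undefined. There is no angle whose sine equals 2.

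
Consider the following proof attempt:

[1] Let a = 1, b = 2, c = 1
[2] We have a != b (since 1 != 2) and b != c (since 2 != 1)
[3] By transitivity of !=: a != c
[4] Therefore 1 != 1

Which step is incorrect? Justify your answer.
Step 3: By transitivity of !=: a != c

Step 3 incorrectly applies transitivity to the '!=' relation. Transitivity states: if a R b and b R c, then a R c. However, '!=' is not transitive. Counterexample: 1 != 2 and 2 != 1, but 1 = 1 (both equal 1). Transitivity holds for relations like <, <=, =, but not for !=.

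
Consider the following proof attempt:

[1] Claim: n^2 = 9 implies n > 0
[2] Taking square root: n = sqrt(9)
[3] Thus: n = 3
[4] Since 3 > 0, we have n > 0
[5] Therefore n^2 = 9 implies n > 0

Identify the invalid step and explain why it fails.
Step 2: Taking square root: n = sqrt(9)

Step 2 takes the square root and assumes the positive root only. The equation n^2 = 9 actually has two solutions: n = 3 and n = -3. The proof silently assumes n > 0 without justification, then uses this assumption to conclude n > 0, which is circular. The counterexample n = -3 shows the claim is false.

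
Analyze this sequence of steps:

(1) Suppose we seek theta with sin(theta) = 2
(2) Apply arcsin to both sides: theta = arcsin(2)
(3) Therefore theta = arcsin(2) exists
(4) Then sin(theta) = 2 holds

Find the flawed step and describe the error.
Step 2: Apply arcsin to both sides: theta = arcsin(2)

Step 2 applies arcsin to 2. However, arcsin(x) is only defined for x in [-1, 1] because sin(theta) can only produce values in that range. Since |2| > 1, arcsin(2) is undefined. There is no angle whose sine equals 2.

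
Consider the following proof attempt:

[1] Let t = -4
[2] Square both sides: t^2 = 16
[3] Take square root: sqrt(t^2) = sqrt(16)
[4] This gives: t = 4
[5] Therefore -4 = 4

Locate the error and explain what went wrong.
Step 4: This gives: t = 4

Step 4 incorrectly states that sqrt(t^2) = t. The correct identity is sqrt(t^2) = |t|. Since t = -4 < 0, we have sqrt(t^2) = |-4| = 4, not t = -4.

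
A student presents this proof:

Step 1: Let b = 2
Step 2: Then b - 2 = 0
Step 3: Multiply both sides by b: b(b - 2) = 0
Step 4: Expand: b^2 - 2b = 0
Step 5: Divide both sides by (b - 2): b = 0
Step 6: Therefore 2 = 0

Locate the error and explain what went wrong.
Step 5: Divide both sides by (b - 2): b = 0

Step 5 divides both sides by (b - 2). However, since b = 2, we have (b - 2) = 0. Division by zero is undefined, making this step invalid.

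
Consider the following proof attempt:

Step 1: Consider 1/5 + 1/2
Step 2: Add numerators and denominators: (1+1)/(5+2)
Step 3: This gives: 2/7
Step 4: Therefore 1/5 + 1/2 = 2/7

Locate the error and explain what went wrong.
Step 2: Add numerators and denominators: (1+1)/(5+2)

Step 2 incorrectly adds fractions by separately adding numerators and denominators. This is wrong. The correct method requires a common denominator: 1/5 + 1/2 = (1×2 + 1×5)/(5×2) = 7/10 = 7/10. The method used gives 2/7, which is different.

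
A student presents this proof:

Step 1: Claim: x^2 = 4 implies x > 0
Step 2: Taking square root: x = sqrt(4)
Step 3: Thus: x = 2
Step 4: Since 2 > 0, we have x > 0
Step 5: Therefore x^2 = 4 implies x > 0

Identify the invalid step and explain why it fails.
Step 2: Taking square root: x = sqrt(4)

Step 2 takes the square root and assumes the positive root only. The equation x^2 = 4 actually has two solutions: x = 2 and x = -2. The proof silently assumes x > 0 without justification, then uses this assumption to conclude x > 0, which is circular. The counterexample x = -2 shows the claim is false.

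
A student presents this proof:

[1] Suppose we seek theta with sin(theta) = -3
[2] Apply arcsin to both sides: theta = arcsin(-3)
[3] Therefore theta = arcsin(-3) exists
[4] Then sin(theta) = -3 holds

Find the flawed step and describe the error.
Step 2: Apply arcsin to both sides: theta = arcsin(-3)

Step 2 applies arcsin to -3. However, arcsin(x) is only defined for x in [-1, 1] because sin(theta) can only produce values in that range. Since |-3| > 1, arcsin(-3) is undefined. There is no angle whose sine equals -3.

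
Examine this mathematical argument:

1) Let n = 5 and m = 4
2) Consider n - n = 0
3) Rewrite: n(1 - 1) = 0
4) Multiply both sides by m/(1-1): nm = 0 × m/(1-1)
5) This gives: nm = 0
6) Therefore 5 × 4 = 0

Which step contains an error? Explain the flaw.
Step 4: Multiply both sides by m/(1-1): nm = 0 × m/(1-1)

Step 4 multiplies both sides by m/(1-1). However, 1-1 = 0, so this is multiplication by m/0, which is undefined. We cannot multiply by an undefined expression.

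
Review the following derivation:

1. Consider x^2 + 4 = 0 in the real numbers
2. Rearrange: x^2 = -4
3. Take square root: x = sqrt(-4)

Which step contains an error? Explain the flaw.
Step 3: Take square root: x = sqrt(-4)

Step 3 takes the square root of -4, which is negative. In the real number system, the square root of a negative number is undefined. The equation x^2 + 4 = 0 has no real solutions. Square roots of negative numbers only exist in the complex numbers.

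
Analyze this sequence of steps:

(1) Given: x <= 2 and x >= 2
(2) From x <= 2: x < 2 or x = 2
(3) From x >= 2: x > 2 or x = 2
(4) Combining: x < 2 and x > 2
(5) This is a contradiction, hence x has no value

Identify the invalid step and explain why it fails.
Step 4: Combining: x < 2 and x > 2

Step 4 incorrectly combines the conditions. From x <= 2 and x >= 2, the intersection is x = 2. The error treats the 'or' cases as 'and' requirements. The correct conclusion is that x = 2 is the unique solution, not that no solution exists.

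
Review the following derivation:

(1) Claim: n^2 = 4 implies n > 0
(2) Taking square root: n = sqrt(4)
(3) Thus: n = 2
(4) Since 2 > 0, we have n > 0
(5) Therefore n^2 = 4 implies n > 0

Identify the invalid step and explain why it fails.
Step 2: Taking square root: n = sqrt(4)

Step 2 takes the square root and assumes the positive root only. The equation n^2 = 4 actually has two solutions: n = 2 and n = -2. The proof silently assumes n > 0 without justification, then uses this assumption to conclude n > 0, which is circular. The counterexample n = -2 shows the claim is false.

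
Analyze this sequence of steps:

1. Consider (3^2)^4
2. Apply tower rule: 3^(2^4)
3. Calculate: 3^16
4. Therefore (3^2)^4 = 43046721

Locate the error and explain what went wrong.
Step 2: Apply tower rule: 3^(2^4)

Step 2 incorrectly states that (a^b)^c = a^(b^c). The correct rule is (a^b)^c = a^(b×c). The actual value is (3^2)^4 = 3^8 = 6561, not 3^16 = 43046721.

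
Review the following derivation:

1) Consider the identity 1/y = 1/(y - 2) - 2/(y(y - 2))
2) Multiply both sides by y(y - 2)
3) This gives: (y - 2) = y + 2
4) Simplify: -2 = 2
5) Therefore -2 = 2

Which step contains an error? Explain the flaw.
Step 3: This gives: (y - 2) = y + 2

Step 3 makes a sign error when clearing denominators. Multiplying -2/(y(y - 2)) by y(y - 2) gives -2, not +2. The correct result is (y - 2) = y - 2, which is trivially true, not (y - 2) = y + 2. (Step 1 is a valid identity: 1/(y - 2) - 2/(y(y - 2)) = (y - 2)/(y(y - 2)) = 1/y.)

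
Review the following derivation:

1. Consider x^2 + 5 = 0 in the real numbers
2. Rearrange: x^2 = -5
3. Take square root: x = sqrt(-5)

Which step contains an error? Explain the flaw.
Step 3: Take square root: x = sqrt(-5)

Step 3 takes the square root of -5, which is negative. In the real number system, the square root of a negative number is undefined. The equation x^2 + 5 = 0 has no real solutions. Square roots of negative numbers only exist in the complex numbers.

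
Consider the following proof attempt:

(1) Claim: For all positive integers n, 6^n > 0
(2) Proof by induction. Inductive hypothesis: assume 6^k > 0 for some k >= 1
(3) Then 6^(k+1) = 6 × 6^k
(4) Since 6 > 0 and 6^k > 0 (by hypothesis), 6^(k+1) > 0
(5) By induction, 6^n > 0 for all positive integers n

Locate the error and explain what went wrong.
Step 5: By induction, 6^n > 0 for all positive integers n

Step 5 concludes the proof by induction, but no base case was ever established. A valid induction proof requires: (1) a base case proving 6^1 > 0, and (2) an inductive step showing IF 6^k > 0 THEN 6^(k+1) > 0. Steps 2-4 correctly establish the inductive step, but without the base case the conclusion in step 5 does not follow.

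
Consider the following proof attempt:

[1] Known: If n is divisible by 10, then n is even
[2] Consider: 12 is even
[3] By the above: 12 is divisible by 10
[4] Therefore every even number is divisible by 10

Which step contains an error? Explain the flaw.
Step 3: By the above: 12 is divisible by 10

Step 3 commits the fallacy of affirming the consequent. The known fact 'divisible by 10 → even' does NOT imply 'even → divisible by 10'. That would be the converse, which is false. For example, 12 is even but 12 ÷ 10 = 1.20, which is not an integer.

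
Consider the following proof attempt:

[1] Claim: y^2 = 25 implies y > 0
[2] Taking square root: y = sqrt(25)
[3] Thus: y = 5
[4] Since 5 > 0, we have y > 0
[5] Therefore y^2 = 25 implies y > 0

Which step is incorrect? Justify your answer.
Step 2: Taking square root: y = sqrt(25)

Step 2 takes the square root and assumes the positive root only. The equation y^2 = 25 actually has two solutions: y = 5 and y = -5. The proof silently assumes y > 0 without justification, then uses this assumption to conclude y > 0, which is circular. The counterexample y = -5 shows the claim is false.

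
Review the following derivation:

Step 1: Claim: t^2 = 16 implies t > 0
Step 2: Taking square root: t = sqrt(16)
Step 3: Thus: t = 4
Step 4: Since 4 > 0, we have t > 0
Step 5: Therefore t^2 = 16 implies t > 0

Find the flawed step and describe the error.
Step 2: Taking square root: t = sqrt(16)

Step 2 takes the square root and assumes the positive root only. The equation t^2 = 16 actually has two solutions: t = 4 and t = -4. The proof silently assumes t > 0 without justification, then uses this assumption to conclude t > 0, which is circular. The counterexample t = -4 shows the claim is false.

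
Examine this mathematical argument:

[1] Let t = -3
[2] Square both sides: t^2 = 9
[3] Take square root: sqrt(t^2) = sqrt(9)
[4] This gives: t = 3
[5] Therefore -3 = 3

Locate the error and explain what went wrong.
Step 4: This gives: t = 3

Step 4 incorrectly states that sqrt(t^2) = t. The correct identity is sqrt(t^2) = |t|. Since t = -3 < 0, we have sqrt(t^2) = |-3| = 3, not t = -3.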